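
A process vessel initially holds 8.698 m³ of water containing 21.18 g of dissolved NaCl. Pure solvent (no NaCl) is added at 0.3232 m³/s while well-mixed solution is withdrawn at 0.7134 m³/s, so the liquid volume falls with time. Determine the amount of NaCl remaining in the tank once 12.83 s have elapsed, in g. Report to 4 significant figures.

Total volume: dV/dt = Q_in − Q_out = -0.390200 m³/s, so V(t) = 8.698 − 0.390200 t and V(12.83) = 3.69173 m³.
Species balance (pure solvent in): dm/dt = −Q_out · m/V(t).
dm/m = −Q_out dt/(V₀ − 0.390200 t); integrating gives ln(m/m₀) = −(Q_out/(Q_in−Q_out)) ln(V/V₀).
m = m₀ (V₀/V)^(Q_out/(Q_in−Q_out)) = 21.18 × (8.698/3.69173)^(-1.82829) = 4.42034 g.

4.420 g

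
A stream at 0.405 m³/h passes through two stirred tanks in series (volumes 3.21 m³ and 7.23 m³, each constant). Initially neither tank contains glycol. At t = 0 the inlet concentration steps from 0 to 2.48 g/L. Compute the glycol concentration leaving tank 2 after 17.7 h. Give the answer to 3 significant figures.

Species balance on tank i: dCᵢ/dt = (Cᵢ₋₁ − Cᵢ)/τᵢ with τᵢ = Vᵢ/Q.
τ₁ = 3.21/0.405 = 7.9259 h; τ₂ = 7.23/0.405 = 17.852 h.
Tank 1: C₁ = C_in(1 − e^(−t/τ₁)). Tank 2 (τ₁ ≠ τ₂): C₂ = C_in[1 − (τ₁ e^(−t/τ₁) − τ₂ e^(−t/τ₂))/(τ₁ − τ₂)].
At t = 17.7: e^(−t/τ₁) = 0.10719, e^(−t/τ₂) = 0.37102.
C₂ = 2.48·[1 − (7.9259·0.10719 − 17.852·0.37102)/(-9.9259)] = 2.48·0.41830 = 1.0374 g/L.

1.04 g/L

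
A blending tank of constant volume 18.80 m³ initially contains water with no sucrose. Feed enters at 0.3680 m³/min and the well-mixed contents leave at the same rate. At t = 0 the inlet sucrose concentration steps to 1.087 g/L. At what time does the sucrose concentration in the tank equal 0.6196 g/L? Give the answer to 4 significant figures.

Unsteady species balance (constant V, well mixed): V dC/dt = Q(C_in − C), so τ = V/Q = 51.0870 min.
C(t) = C_in + (C₀ − C_in) e^(−t/τ). Set C = 0.6196 and solve for t:
e^(−t/τ) = (C − C_in)/(C₀ − C_in) = (0.6196 − 1.087)/(0 − 1.087) = 0.429991
t = −τ ln(…) = 51.0870 × 0.843991 = 43.1170 min.

43.12 min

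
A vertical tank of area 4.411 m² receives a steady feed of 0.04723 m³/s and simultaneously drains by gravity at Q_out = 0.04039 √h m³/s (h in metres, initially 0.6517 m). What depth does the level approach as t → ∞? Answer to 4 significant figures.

A dh/dt = Q_in − 0.04039 √h. Steady state requires inflow = outflow:
Q_in = 0.04039 √h_ss ⇒ √h_ss = 0.04723/0.04039 = 1.16935.
h_ss = 1.16935² = 1.36738 m. (Since h₀ = 0.6517 m < h_ss, the level will rise toward this value.)

1.367 m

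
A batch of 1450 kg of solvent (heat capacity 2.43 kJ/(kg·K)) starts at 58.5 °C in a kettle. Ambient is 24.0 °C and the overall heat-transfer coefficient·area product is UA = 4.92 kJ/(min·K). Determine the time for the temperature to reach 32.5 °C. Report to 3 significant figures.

M c_p dT/dt = −UA(T − T_amb).
τ = M c_p/UA = 716.16 min; T_ss = T_amb = 24.000 °C.
T(t) = T_ss + (T₀ − T_ss)e^(−t/τ); set T = 32.5:
t = −τ ln[(T − T_ss)/(T₀ − T_ss)] = −716.16 · ln(0.24638) = 1003.3 min.

1000 min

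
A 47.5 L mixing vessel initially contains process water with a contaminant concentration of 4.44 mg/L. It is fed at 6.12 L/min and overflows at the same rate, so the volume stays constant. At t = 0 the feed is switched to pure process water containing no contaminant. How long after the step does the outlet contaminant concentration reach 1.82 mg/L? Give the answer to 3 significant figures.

6.92 min

Unsteady species balance (constant V, well mixed): V dC/dt = Q(C_in − C), so τ = V/Q = 7.7614 min.
C(t) = C_in + (C₀ − C_in) e^(−t/τ). Set C = 1.82 and solve for t:
e^(−t/τ) = (C − C_in)/(C₀ − C_in) = (1.82 − 0)/(4.44 − 0) = 0.40991
t = −τ ln(…) = 7.7614 × 0.89182 = 6.9218 min.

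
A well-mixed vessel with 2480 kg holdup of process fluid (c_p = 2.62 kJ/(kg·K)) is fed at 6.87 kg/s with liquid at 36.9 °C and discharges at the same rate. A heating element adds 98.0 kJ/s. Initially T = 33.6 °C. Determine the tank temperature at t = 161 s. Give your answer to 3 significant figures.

First-law balance (no shaft work): M c_p dT/dt = ṁ c_p (T_in − T) + 98.0.
τ = M/ṁ = 360.99 s; T_ss = T_in + Q̇/(ṁ c_p) = 36.9 + 98.0/(6.87·2.62) = 42.345 °C.
T approaches T_ss exponentially: T(t) = T_ss + (T₀ − T_ss) e^(−t/τ).
T(161) = 42.345 + (-8.7446)·e^(−161/360.99) = 42.345 + (-8.7446)·0.64019 = 36.746 °C.

36.7 °C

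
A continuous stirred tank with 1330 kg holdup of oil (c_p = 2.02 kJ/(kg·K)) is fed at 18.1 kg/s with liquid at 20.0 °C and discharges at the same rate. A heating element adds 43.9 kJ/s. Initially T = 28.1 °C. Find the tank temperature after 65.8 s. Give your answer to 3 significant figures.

M c_p dT/dt = ṁ c_p (T_in − T) + Q̇.
Rearrange: dT/dt = (T_ss − T)/τ with τ = M/ṁ = 73.481 s and T_ss = T_in + Q̇/(ṁ c_p) = 21.201 °C.
This is linear first-order; T(t) = T_ss + (T₀ − T_ss) e^(−t/τ).
T(65.8) = 21.201 + (6.8993)·e^(−65.8/73.481) = 21.201 + (6.8993)·0.40841 = 24.018 °C.

24.0 °C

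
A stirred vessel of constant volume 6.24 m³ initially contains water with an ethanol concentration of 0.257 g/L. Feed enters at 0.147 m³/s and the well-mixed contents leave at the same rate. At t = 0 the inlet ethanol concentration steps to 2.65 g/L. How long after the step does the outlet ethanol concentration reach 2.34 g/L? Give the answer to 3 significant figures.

86.8 s

Species balance: V dC/dt = Q(C_in − C) ⇒ τ = V/Q = 42.449 s.
C(t) = C_in + (C₀ − C_in) e^(−t/τ). Set C = 2.34 and solve for t:
e^(−t/τ) = (C − C_in)/(C₀ − C_in) = (2.34 − 2.65)/(0.257 − 2.65) = 0.12954
t = −τ ln(…) = 42.449 × 2.0437 = 86.754 s.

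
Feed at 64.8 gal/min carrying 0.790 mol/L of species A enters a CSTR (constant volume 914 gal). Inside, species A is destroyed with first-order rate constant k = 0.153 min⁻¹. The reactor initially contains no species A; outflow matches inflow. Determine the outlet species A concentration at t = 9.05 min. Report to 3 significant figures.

Species balance: V dC/dt = Q C_in − Q C − k V C.
dC/dt = (Q/V) C_in − (Q/V + k) C; effective rate a = Q/V + k = 0.070897 + 0.153 = 0.22390 min⁻¹.
C_ss = Q C_in/(Q + kV) = 0.25015 mol/L; C(t) = C_ss + (C₀ − C_ss) e^(−a t).
C(9.05) = 0.25015 + (-0.25015)·e^(−0.22390·9.05) = 0.25015 + (-0.25015)·0.13183 = 0.21718 mol/L.

0.217 mol/L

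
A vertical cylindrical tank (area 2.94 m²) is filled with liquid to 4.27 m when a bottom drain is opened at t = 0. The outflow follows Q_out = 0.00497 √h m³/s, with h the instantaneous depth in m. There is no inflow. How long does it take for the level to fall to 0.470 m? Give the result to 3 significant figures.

With no inflow, A dh/dt = −0.00497 √h.
∫ h^(−1/2) dh = −(0.00497/A) ∫ dt, giving 2√h = 2√h₀ − (0.00497/A) t.
t = 2A(√h₀ − √h)/0.00497 = 2·2.94·(√4.27 − √0.470)/0.00497
  = 5.8800 × (2.0664 − 0.68557) / 0.00497 = 1633.7 s.

1630 s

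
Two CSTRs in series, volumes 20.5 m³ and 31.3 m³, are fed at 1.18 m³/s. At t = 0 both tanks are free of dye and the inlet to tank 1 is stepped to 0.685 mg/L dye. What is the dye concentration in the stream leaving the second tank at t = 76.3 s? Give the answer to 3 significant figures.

0.589 mg/L

Time constants: τᵢ = Vᵢ/Q for each well-mixed tank.
τ₁ = 20.5/1.18 = 17.373 s; τ₂ = 31.3/1.18 = 26.525 s.
Tank 1: C₁ = C_in(1 − e^(−t/τ₁)). Tank 2 (τ₁ ≠ τ₂): C₂ = C_in[1 − (τ₁ e^(−t/τ₁) − τ₂ e^(−t/τ₂))/(τ₁ − τ₂)].
At t = 76.3: e^(−t/τ₁) = 0.012377, e^(−t/τ₂) = 0.056332.
C₂ = 0.685·[1 − (17.373·0.012377 − 26.525·0.056332)/(-9.1525)] = 0.685·0.86023 = 0.58926 mg/L.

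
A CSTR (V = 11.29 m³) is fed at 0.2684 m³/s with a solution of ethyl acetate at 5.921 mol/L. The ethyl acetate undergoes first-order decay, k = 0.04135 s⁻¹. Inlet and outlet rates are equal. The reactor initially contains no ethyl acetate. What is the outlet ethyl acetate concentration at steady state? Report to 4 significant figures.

Species balance: V dC/dt = Q C_in − Q C − k V C.
Steady state (dC/dt = 0): C_ss = Q C_in/(Q + kV) = C_in/(1 + kV/Q).
C_ss = 0.2684·5.921/(0.2684 + 0.04135·11.29) = 1.58920/0.735241 = 2.16146 mol/L.

2.161 mol/L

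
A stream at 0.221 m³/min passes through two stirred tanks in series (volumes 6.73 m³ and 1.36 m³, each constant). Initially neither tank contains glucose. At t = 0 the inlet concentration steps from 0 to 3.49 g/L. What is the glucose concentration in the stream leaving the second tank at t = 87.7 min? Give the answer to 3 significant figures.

Species balance on tank i: dCᵢ/dt = (Cᵢ₋₁ − Cᵢ)/τᵢ with τᵢ = Vᵢ/Q.
τ₁ = 6.73/0.221 = 30.452 min; τ₂ = 1.36/0.221 = 6.1538 min.
Tank 1: C₁ = C_in(1 − e^(−t/τ₁)). Tank 2 (τ₁ ≠ τ₂): C₂ = C_in[1 − (τ₁ e^(−t/τ₁) − τ₂ e^(−t/τ₂))/(τ₁ − τ₂)].
At t = 87.7: e^(−t/τ₁) = 0.056141, e^(−t/τ₂) = 6.4679e-07.
C₂ = 3.49·[1 − (30.452·0.056141 − 6.1538·6.4679e-07)/(24.299)] = 3.49·0.92964 = 3.2444 g/L.

3.24 g/L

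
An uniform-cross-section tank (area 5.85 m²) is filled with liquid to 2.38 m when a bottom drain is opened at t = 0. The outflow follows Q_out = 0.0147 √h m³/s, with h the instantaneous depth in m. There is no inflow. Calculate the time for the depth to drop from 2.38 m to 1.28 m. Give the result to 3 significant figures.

327 s

With no inflow, A dh/dt = −0.0147 √h.
Separate and integrate: 2(√h − √h₀) = −(0.0147/A) t.
t = 2A(√h₀ − √h)/0.0147 = 2·5.85·(√2.38 − √1.28)/0.0147
  = 11.700 × (1.5427 − 1.1314) / 0.0147 = 327.40 s.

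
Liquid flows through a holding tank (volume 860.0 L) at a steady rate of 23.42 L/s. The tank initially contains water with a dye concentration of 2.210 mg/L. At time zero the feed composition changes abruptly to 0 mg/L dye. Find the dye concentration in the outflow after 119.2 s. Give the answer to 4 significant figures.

0.08602 mg/L

Unsteady species balance (constant V, well mixed): V dC/dt = Q(C_in − C).
Time constant τ = V/Q = 860.0/23.42 = 36.7208 s.
C approaches C_in exponentially: C(t) = C_in + (C₀ − C_in) e^(−t/τ).
C(119.2) = 0 + (2.210 − 0)·e^(−119.2/36.7208) = 0 + (2.21000)·0.0389249 = 0.0860240 mg/L.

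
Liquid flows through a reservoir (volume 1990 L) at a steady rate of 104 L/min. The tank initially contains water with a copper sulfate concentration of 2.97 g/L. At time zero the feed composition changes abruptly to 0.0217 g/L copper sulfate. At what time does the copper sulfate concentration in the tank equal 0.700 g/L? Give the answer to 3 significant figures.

Species balance: V dC/dt = Q(C_in − C) ⇒ τ = V/Q = 19.135 min.
C(t) = C_in + (C₀ − C_in) e^(−t/τ). Set C = 0.700 and solve for t:
e^(−t/τ) = (C − C_in)/(C₀ − C_in) = (0.700 − 0.0217)/(2.97 − 0.0217) = 0.23006
t = −τ ln(…) = 19.135 × 1.4694 = 28.116 min.

28.1 min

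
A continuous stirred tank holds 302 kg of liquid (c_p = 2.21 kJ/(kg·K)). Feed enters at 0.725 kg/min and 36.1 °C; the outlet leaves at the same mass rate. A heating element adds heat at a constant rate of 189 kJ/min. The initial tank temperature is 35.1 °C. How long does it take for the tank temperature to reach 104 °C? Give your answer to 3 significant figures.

361 min

Unsteady energy balance on the tank contents: M c_p dT/dt = ṁ c_p (T_in − T) + 189.
τ = M/ṁ = 416.55 min; T_ss = T_in + Q̇/(ṁ c_p) = 154.06 °C.
T(t) = T_ss + (T₀ − T_ss) e^(−t/τ). Set T = 104:
e^(−t/τ) = (104 − 154.06)/(35.1 − 154.06) = 0.42081
t = −416.55 · ln(0.42081) = 360.56 min.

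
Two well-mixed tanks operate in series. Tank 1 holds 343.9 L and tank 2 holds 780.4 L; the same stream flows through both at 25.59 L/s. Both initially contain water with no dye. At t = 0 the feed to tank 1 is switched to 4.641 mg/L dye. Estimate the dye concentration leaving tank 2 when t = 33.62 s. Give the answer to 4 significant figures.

Species balance on tank i: dCᵢ/dt = (Cᵢ₋₁ − Cᵢ)/τᵢ with τᵢ = Vᵢ/Q.
τ₁ = 343.9/25.59 = 13.4388 s; τ₂ = 780.4/25.59 = 30.4963 s.
Solving the cascade with C₁(0)=C₂(0)=0 gives C₂(t) = C_in[1 − (τ₁ e^(−t/τ₁) − τ₂ e^(−t/τ₂))/(τ₁ − τ₂)].
At t = 33.62: e^(−t/τ₁) = 0.0819453, e^(−t/τ₂) = 0.332063.
C₂ = 4.641·[1 − (13.4388·0.0819453 − 30.4963·0.332063)/(-17.0574)] = 4.641·0.470879 = 2.18535 mg/L.

2.185 mg/L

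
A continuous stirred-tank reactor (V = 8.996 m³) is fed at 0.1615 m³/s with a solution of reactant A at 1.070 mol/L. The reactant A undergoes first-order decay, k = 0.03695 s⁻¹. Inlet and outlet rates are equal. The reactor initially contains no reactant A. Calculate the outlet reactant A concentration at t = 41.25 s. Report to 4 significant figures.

Accumulation = in − out − consumed: V dC/dt = Q C_in − Q C − k V C.
This is linear with rate a = Q/V + k = 0.0549024 s⁻¹.
C_ss = Q C_in/(Q + kV) = 0.349877 mol/L; C(t) = C_ss + (C₀ − C_ss) e^(−a t).
C(41.25) = 0.349877 + (-0.349877)·e^(−0.0549024·41.25) = 0.349877 + (-0.349877)·0.103859 = 0.313539 mol/L.

0.3135 mol/L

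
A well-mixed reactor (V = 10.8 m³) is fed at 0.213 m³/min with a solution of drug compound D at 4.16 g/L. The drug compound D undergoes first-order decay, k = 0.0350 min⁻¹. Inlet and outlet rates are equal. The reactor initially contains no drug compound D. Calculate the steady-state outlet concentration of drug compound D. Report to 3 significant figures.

1.50 g/L

Accumulation = in − out − consumed: V dC/dt = Q C_in − Q C − k V C.
At steady state: 0 = Q C_in − (Q + kV) C_ss, so C_ss = Q C_in/(Q + kV).
C_ss = 0.213·4.16/(0.213 + 0.0350·10.8) = 0.88608/0.59100 = 1.4993 g/L.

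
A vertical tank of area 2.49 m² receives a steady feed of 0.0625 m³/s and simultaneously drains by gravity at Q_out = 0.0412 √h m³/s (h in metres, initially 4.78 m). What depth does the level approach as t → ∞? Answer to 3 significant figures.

2.30 m

A dh/dt = Q_in − 0.0412 √h. Steady state requires inflow = outflow:
Q_in = 0.0412 √h_ss ⇒ √h_ss = 0.0625/0.0412 = 1.5170.
h_ss = 1.5170² = 2.3013 m. (Since h₀ = 4.78 m > h_ss, the level will fall toward this value.)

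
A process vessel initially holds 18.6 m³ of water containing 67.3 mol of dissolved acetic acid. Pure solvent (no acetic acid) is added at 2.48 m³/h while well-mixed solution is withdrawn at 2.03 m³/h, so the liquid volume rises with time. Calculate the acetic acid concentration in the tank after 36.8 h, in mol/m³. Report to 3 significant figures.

Let m(t) be the amount of acetic acid. Volume: V(t) = V₀ + (Q_in − Q_out) t = 18.6 + 0.45000 t; V(36.8) = 35.160 m³.
Solute balance: dm/dt = 0 − Q_out C = −Q_out m/V(t).
dm/m = −Q_out dt/(V₀ + 0.45000 t); integrating gives ln(m/m₀) = −(Q_out/(Q_in−Q_out)) ln(V/V₀).
m = m₀ (V₀/V)^(Q_out/(Q_in−Q_out)) = 67.3 × (18.6/35.160)^(4.5111) = 3.8065 mol.
C = m/V = 3.8065/35.160 = 0.10826 mol/m³.

0.108 mol/m³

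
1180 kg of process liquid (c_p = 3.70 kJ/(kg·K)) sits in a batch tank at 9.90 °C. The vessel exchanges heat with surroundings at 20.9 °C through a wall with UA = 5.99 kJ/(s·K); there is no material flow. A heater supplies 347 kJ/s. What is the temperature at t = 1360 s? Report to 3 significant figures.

68.2 °C

Lumped-capacitance energy balance: M c_p dT/dt = UA(T_amb − T) + Q̇.
dT/dt = (T_ss − T)/τ with T_ss = T_amb + Q̇/UA = 20.9 + 347/5.99 = 78.830 °C, τ = M c_p/UA = 1180·3.70/5.99 = 728.88 s.
Integrating: T(t) = T_ss + (T₀ − T_ss) e^(−t/τ).
T(1360) = 78.830 + (-68.930)·0.15476 = 68.162 °C.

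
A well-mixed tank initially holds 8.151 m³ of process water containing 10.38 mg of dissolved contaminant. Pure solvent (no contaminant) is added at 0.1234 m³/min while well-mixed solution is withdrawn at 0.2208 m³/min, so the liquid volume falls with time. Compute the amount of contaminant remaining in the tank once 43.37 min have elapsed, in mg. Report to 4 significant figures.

Total volume: dV/dt = Q_in − Q_out = -0.0974000 m³/min, so V(t) = 8.151 − 0.0974000 t and V(43.37) = 3.92676 m³.
Species balance (pure solvent in): dm/dt = −Q_out · m/V(t).
dm/m = −Q_out dt/(V₀ − 0.0974000 t); integrating gives ln(m/m₀) = −(Q_out/(Q_in−Q_out)) ln(V/V₀).
m = m₀ (V₀/V)^(Q_out/(Q_in−Q_out)) = 10.38 × (8.151/3.92676)^(-2.26694) = 1.98234 mg.

1.982 mg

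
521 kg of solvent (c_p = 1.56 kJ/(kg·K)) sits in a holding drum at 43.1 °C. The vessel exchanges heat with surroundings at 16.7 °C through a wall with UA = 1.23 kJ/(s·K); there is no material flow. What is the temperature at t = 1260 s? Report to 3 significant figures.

Lumped-capacitance energy balance: M c_p dT/dt = UA(T_amb − T).
dT/dt = (T_ss − T)/τ with T_ss = T_amb = 16.700 °C, τ = M c_p/UA = 521·1.56/1.23 = 660.78 s.
This is linear first-order; T(t) = T_ss + (T₀ − T_ss) e^(−t/τ).
T(1260) = 16.700 + (26.400)·0.14855 = 20.622 °C.

20.6 °C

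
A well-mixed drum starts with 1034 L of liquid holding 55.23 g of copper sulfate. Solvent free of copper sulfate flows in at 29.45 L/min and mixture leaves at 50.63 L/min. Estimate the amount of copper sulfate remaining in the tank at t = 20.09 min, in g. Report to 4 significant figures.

15.55 g

Total volume: dV/dt = Q_in − Q_out = -21.1800 L/min, so V(t) = 1034 − 21.1800 t and V(20.09) = 608.494 L.
No copper sulfate enters, so dm/dt = −Q_out · (m/V).
Separate: dm/m = −Q_out dt/V(t) ⇒ ln(m/m₀) = −(Q_out/(Q_in−Q_out)) ln(V/V₀).
m = m₀ (V₀/V)^(Q_out/(Q_in−Q_out)) = 55.23 × (1034/608.494)^(-2.39046) = 15.5502 g.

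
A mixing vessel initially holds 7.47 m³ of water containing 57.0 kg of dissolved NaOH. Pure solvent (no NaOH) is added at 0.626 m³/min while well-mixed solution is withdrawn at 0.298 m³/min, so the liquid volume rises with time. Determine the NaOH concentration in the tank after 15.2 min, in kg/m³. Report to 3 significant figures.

Let m(t) be the amount of NaOH. Volume: V(t) = V₀ + (Q_in − Q_out) t = 7.47 + 0.32800 t; V(15.2) = 12.456 m³.
No NaOH enters, so dm/dt = −Q_out · (m/V).
dm/m = −Q_out dt/(V₀ + 0.32800 t); integrating gives ln(m/m₀) = −(Q_out/(Q_in−Q_out)) ln(V/V₀).
m = m₀ (V₀/V)^(Q_out/(Q_in−Q_out)) = 57.0 × (7.47/12.456)^(0.90854) = 35.821 kg.
C = m/V = 35.821/12.456 = 2.8759 kg/m³.

2.88 kg/m³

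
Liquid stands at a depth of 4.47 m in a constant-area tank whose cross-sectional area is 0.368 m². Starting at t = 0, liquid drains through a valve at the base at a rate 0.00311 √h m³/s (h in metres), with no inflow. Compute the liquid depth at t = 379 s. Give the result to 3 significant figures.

0.263 m

A dh/dt = −Q_out = −0.00311 √h.
Separate and integrate: 2(√h − √h₀) = −(0.00311/A) t.
√h = √4.47 − 0.00311·379/(2·0.368) = 2.1142 − 1.6015 = 0.51276.
h = 0.51276² = 0.26292 m.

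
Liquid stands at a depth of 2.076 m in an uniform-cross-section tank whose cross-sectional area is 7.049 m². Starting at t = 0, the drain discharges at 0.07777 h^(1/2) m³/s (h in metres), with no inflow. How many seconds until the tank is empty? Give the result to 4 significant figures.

With no inflow, A dh/dt = −0.07777 √h.
This is separable: 2 d(√h)/dt = −0.07777/A, so √h = √h₀ − (0.07777/(2A)) t.
Set h = 0: 2√h₀ = (0.07777/A) t_empty ⇒ t_empty = 2A√h₀/0.07777.
t_empty = 2·7.049·√2.076/0.07777 = 14.0980·1.44083/0.07777 = 261.192 s.

261.2 s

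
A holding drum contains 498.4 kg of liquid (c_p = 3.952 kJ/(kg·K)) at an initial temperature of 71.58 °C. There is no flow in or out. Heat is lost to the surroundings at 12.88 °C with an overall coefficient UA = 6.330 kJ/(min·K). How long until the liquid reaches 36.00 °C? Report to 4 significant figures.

Lumped-capacitance energy balance: M c_p dT/dt = UA(T_amb − T).
τ = M c_p/UA = 311.165 min; T_ss = T_amb = 12.8800 °C.
T(t) = T_ss + (T₀ − T_ss)e^(−t/τ); set T = 36.00:
t = −τ ln[(T − T_ss)/(T₀ − T_ss)] = −311.165 · ln(0.393867) = 289.926 min.

289.9 min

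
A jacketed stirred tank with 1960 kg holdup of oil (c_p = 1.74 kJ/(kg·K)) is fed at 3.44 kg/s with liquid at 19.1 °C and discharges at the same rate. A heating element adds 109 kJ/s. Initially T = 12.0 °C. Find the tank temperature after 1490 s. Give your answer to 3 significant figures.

First-law balance (no shaft work): M c_p dT/dt = ṁ c_p (T_in − T) + 109.
Rearrange: dT/dt = (T_ss − T)/τ with τ = M/ṁ = 569.77 s and T_ss = T_in + Q̇/(ṁ c_p) = 37.310 °C.
Integrating: T(t) = T_ss + (T₀ − T_ss) e^(−t/τ).
T(1490) = 37.310 + (-25.310)·e^(−1490/569.77) = 37.310 + (-25.310)·0.073160 = 35.459 °C.

35.5 °C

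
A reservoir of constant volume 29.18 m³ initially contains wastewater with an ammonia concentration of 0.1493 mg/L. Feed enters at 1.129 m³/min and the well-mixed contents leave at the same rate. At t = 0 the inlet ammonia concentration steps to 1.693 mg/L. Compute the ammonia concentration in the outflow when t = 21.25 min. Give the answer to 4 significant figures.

1.015 mg/L

Unsteady species balance (constant V, well mixed): V dC/dt = Q(C_in − C).
Rewrite as dC/dt + C/τ = C_in/τ, τ = V/Q = 25.8459 min.
This is linear first-order; C(t) = C_in + (C₀ − C_in) e^(−t/τ).
C(21.25) = 1.693 + (0.1493 − 1.693)·e^(−21.25/25.8459) = 1.693 + (-1.54370)·0.439472 = 1.01459 mg/L.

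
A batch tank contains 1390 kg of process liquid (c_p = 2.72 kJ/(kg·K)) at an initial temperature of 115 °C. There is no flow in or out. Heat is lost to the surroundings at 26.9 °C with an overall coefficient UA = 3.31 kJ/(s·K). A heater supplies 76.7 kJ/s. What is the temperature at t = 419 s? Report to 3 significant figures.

M c_p dT/dt = −UA(T − T_amb) + Q̇.
dT/dt = (T_ss − T)/τ with T_ss = T_amb + Q̇/UA = 26.9 + 76.7/3.31 = 50.072 °C, τ = M c_p/UA = 1390·2.72/3.31 = 1142.2 s.
Solution: T(t) = T_ss + (T₀ − T_ss) e^(−t/τ).
T(419) = 50.072 + (64.928)·0.69293 = 95.063 °C.

95.1 °C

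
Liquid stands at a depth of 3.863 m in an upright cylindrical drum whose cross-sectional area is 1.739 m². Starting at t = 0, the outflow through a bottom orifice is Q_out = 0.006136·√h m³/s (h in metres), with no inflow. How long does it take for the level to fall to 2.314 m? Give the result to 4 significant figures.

251.8 s

Accumulation of liquid (constant cross-section A): A dh/dt = −0.006136 √h.
∫ h^(−1/2) dh = −(0.006136/A) ∫ dt, giving 2√h = 2√h₀ − (0.006136/A) t.
t = 2A(√h₀ − √h)/0.006136 = 2·1.739·(√3.863 − √2.314)/0.006136
  = 3.47800 × (1.96545 − 1.52118) / 0.006136 = 251.819 s.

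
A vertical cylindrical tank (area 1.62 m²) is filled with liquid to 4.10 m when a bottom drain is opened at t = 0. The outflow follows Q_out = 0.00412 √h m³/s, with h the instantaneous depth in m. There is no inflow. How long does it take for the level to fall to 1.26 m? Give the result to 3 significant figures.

Mass balance (ρ constant): A dh/dt = −0.00412 √h.
∫ h^(−1/2) dh = −(0.00412/A) ∫ dt, giving 2√h = 2√h₀ − (0.00412/A) t.
t = 2A(√h₀ − √h)/0.00412 = 2·1.62·(√4.10 − √1.26)/0.00412
  = 3.2400 × (2.0248 − 1.1225) / 0.00412 = 709.61 s.

710 s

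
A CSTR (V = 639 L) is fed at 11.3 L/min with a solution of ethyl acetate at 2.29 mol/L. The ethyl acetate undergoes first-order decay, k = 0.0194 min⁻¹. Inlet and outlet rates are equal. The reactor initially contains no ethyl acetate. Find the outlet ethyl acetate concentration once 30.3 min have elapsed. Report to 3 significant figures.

V dC/dt = Q(C_in − C) − k V C.
This is linear with rate a = Q/V + k = 0.037084 min⁻¹.
C_ss = Q C_in/(Q + kV) = 1.0920 mol/L; C(t) = C_ss + (C₀ − C_ss) e^(−a t).
C(30.3) = 1.0920 + (-1.0920)·e^(−0.037084·30.3) = 1.0920 + (-1.0920)·0.32509 = 0.73701 mol/L.

0.737 mol/L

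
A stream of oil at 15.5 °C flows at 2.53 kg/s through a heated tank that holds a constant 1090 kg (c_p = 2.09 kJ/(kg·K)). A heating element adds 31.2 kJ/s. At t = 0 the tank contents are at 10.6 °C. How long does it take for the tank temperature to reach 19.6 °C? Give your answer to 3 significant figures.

772 s

Energy balance: M c_p dT/dt = ṁ c_p (T_in − T) + 31.2.
τ = M/ṁ = 430.83 s; T_ss = T_in + Q̇/(ṁ c_p) = 21.400 °C.
T(t) = T_ss + (T₀ − T_ss) e^(−t/τ). Set T = 19.6:
e^(−t/τ) = (19.6 − 21.400)/(10.6 − 21.400) = 0.16670
t = −430.83 · ln(0.16670) = 771.85 s.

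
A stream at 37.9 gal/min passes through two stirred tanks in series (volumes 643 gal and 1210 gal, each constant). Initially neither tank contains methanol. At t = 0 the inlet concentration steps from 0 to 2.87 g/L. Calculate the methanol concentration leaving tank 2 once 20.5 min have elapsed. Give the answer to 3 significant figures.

0.619 g/L

Time constants: τᵢ = Vᵢ/Q for each well-mixed tank.
τ₁ = 643/37.9 = 16.966 min; τ₂ = 1210/37.9 = 31.926 min.
Tank 1: C₁ = C_in(1 − e^(−t/τ₁)). Tank 2 (τ₁ ≠ τ₂): C₂ = C_in[1 − (τ₁ e^(−t/τ₁) − τ₂ e^(−t/τ₂))/(τ₁ − τ₂)].
At t = 20.5: e^(−t/τ₁) = 0.29870, e^(−t/τ₂) = 0.52618.
C₂ = 2.87·[1 − (16.966·0.29870 − 31.926·0.52618)/(-14.960)] = 2.87·0.21584 = 0.61947 g/L.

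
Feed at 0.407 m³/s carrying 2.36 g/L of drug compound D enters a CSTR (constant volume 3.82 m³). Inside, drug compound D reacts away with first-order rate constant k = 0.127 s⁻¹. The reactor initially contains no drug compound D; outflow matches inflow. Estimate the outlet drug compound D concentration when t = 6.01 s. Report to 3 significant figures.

0.812 g/L

V dC/dt = Q(C_in − C) − k V C.
dC/dt = (Q/V) C_in − (Q/V + k) C; effective rate a = Q/V + k = 0.10654 + 0.127 = 0.23354 s⁻¹.
C_ss = Q C_in/(Q + kV) = 1.0766 g/L; C(t) = C_ss + (C₀ − C_ss) e^(−a t).
C(6.01) = 1.0766 + (-1.0766)·e^(−0.23354·6.01) = 1.0766 + (-1.0766)·0.24571 = 0.81210 g/L.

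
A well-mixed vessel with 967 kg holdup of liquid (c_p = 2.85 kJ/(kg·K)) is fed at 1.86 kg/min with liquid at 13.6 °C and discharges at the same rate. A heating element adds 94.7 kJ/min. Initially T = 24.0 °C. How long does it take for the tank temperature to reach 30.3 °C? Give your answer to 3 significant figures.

M c_p dT/dt = ṁ c_p (T_in − T) + Q̇.
τ = M/ṁ = 519.89 min; T_ss = T_in + Q̇/(ṁ c_p) = 31.465 °C.
T(t) = T_ss + (T₀ − T_ss) e^(−t/τ). Set T = 30.3:
e^(−t/τ) = (30.3 − 31.465)/(24.0 − 31.465) = 0.15601
t = −519.89 · ln(0.15601) = 965.87 min.

966 min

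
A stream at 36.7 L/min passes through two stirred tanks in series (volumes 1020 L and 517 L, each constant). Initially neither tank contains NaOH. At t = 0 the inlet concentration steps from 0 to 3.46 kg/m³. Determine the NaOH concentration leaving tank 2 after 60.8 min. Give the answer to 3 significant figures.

2.72 kg/m³

Time constants: τᵢ = Vᵢ/Q for each well-mixed tank.
τ₁ = 1020/36.7 = 27.793 min; τ₂ = 517/36.7 = 14.087 min.
Solving the cascade with C₁(0)=C₂(0)=0 gives C₂(t) = C_in[1 − (τ₁ e^(−t/τ₁) − τ₂ e^(−t/τ₂))/(τ₁ − τ₂)].
At t = 60.8: e^(−t/τ₁) = 0.11218, e^(−t/τ₂) = 0.013353.
C₂ = 3.46·[1 − (27.793·0.11218 − 14.087·0.013353)/(13.706)] = 3.46·0.78623 = 2.7204 kg/m³.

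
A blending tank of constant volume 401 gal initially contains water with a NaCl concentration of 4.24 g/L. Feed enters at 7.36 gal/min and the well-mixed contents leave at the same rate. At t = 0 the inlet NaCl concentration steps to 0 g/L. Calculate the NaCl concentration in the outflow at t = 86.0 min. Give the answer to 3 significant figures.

Transient balance on the dissolved component: V dC/dt = Q(C_in − C).
Time constant τ = V/Q = 401/7.36 = 54.484 min.
This is linear first-order; C(t) = C_in + (C₀ − C_in) e^(−t/τ).
C(86.0) = 0 + (4.24 − 0)·e^(−86.0/54.484) = 0 + (4.2400)·0.20629 = 0.87469 g/L.

0.875 g/L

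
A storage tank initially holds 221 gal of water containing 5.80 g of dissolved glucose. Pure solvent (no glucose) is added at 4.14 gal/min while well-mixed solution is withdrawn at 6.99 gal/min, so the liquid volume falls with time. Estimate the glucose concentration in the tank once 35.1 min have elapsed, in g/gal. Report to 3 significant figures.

Let m(t) be the amount of glucose. Volume: V(t) = V₀ + (Q_in − Q_out) t = 221 − 2.8500 t; V(35.1) = 120.96 gal.
Solute balance: dm/dt = 0 − Q_out C = −Q_out m/V(t).
Separate: dm/m = −Q_out dt/V(t) ⇒ ln(m/m₀) = −(Q_out/(Q_in−Q_out)) ln(V/V₀).
m = m₀ (V₀/V)^(Q_out/(Q_in−Q_out)) = 5.80 × (221/120.96)^(-2.4526) = 1.3228 g.
C = m/V = 1.3228/120.96 = 0.010935 g/gal.

0.0109 g/gal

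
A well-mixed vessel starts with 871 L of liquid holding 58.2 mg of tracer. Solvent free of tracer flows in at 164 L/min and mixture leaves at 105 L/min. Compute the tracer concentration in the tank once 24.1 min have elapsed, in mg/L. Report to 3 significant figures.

Total volume: dV/dt = Q_in − Q_out = 59.000 L/min, so V(t) = 871 + 59.000 t and V(24.1) = 2292.9 L.
Species balance (pure solvent in): dm/dt = −Q_out · m/V(t).
dm/m = −Q_out dt/(V₀ + 59.000 t); integrating gives ln(m/m₀) = −(Q_out/(Q_in−Q_out)) ln(V/V₀).
m = m₀ (V₀/V)^(Q_out/(Q_in−Q_out)) = 58.2 × (871/2292.9)^(1.7797) = 10.395 mg.
C = m/V = 10.395/2292.9 = 0.0045334 mg/L.

0.00453 mg/L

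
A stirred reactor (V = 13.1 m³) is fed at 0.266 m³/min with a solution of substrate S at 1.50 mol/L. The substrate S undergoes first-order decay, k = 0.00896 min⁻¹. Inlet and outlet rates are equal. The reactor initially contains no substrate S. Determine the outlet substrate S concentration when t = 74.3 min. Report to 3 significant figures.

Species balance: V dC/dt = Q C_in − Q C − k V C.
This is linear with rate a = Q/V + k = 0.029265 min⁻¹.
C_ss = Q C_in/(Q + kV) = 1.0408 mol/L; C(t) = C_ss + (C₀ − C_ss) e^(−a t).
C(74.3) = 1.0408 + (-1.0408)·e^(−0.029265·74.3) = 1.0408 + (-1.0408)·0.11367 = 0.92245 mol/L.

0.922 mol/L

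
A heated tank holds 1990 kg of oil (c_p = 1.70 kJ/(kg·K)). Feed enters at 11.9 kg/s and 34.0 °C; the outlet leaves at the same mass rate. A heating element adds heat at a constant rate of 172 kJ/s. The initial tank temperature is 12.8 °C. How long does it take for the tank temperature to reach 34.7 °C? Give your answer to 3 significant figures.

224 s

M c_p dT/dt = ṁ c_p (T_in − T) + Q̇.
τ = M/ṁ = 167.23 s; T_ss = T_in + Q̇/(ṁ c_p) = 42.502 °C.
T(t) = T_ss + (T₀ − T_ss) e^(−t/τ). Set T = 34.7:
e^(−t/τ) = (34.7 − 42.502)/(12.8 − 42.502) = 0.26268
t = −167.23 · ln(0.26268) = 223.55 s.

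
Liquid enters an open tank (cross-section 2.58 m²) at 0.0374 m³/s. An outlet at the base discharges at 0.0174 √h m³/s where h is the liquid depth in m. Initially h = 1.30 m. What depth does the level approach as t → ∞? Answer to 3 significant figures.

Level balance: A dh/dt = 0.0374 − 0.0174 √h. Setting dh/dt = 0:
Q_in = 0.0174 √h_ss ⇒ √h_ss = 0.0374/0.0174 = 2.1494.
h_ss = 2.1494² = 4.6200 m. (Since h₀ = 1.30 m < h_ss, the level will rise toward this value.)

4.62 m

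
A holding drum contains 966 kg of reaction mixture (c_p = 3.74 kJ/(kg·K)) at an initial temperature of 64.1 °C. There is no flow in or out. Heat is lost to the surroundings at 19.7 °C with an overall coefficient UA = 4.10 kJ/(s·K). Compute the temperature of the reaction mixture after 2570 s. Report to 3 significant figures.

22.1 °C

Heat balance on the well-mixed liquid: M c_p dT/dt = −UA(T − T_amb).
dT/dt = (T_ss − T)/τ with T_ss = T_amb = 19.700 °C, τ = M c_p/UA = 966·3.74/4.10 = 881.18 s.
Integrating: T(t) = T_ss + (T₀ − T_ss) e^(−t/τ).
T(2570) = 19.700 + (44.400)·0.054121 = 22.103 °C.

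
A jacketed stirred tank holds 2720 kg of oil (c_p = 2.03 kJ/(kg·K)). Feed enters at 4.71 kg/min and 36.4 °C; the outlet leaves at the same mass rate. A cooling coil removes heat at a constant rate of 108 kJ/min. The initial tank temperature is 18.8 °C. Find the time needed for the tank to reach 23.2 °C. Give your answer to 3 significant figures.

M c_p dT/dt = ṁ c_p (T_in − T) − Q̇.
τ = M/ṁ = 577.49 min; T_ss = T_in − Q̇/(ṁ c_p) = 25.104 °C.
T(t) = T_ss + (T₀ − T_ss) e^(−t/τ). Set T = 23.2:
e^(−t/τ) = (23.2 − 25.104)/(18.8 − 25.104) = 0.30208
t = −577.49 · ln(0.30208) = 691.29 min.

691 min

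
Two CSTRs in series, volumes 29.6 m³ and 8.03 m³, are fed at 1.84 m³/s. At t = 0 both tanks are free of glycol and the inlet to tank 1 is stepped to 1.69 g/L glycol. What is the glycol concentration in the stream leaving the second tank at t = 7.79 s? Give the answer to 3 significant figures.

Species balance on tank i: dCᵢ/dt = (Cᵢ₋₁ − Cᵢ)/τᵢ with τᵢ = Vᵢ/Q.
τ₁ = 29.6/1.84 = 16.087 s; τ₂ = 8.03/1.84 = 4.3641 s.
Tank 1: C₁ = C_in(1 − e^(−t/τ₁)). Tank 2 (τ₁ ≠ τ₂): C₂ = C_in[1 − (τ₁ e^(−t/τ₁) − τ₂ e^(−t/τ₂))/(τ₁ − τ₂)].
At t = 7.79: e^(−t/τ₁) = 0.61616, e^(−t/τ₂) = 0.16780.
C₂ = 1.69·[1 − (16.087·0.61616 − 4.3641·0.16780)/(11.723)] = 1.69·0.21692 = 0.36660 g/L.

0.367 g/L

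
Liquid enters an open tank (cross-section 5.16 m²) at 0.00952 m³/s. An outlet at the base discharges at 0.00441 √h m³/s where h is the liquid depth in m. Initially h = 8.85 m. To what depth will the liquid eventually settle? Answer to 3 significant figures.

4.66 m

Level balance: A dh/dt = 0.00952 − 0.00441 √h. Setting dh/dt = 0:
Q_in = 0.00441 √h_ss ⇒ √h_ss = 0.00952/0.00441 = 2.1587.
h_ss = 2.1587² = 4.6601 m. (Since h₀ = 8.85 m > h_ss, the level will fall toward this value.)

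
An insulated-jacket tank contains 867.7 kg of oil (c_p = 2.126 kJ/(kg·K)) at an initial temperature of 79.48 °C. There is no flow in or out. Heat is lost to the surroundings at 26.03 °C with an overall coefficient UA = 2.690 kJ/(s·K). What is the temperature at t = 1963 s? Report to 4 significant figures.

Lumped-capacitance energy balance: M c_p dT/dt = UA(T_amb − T).
dT/dt = (T_ss − T)/τ with T_ss = T_amb = 26.0300 °C, τ = M c_p/UA = 867.7·2.126/2.690 = 685.773 s.
T approaches T_ss exponentially: T(t) = T_ss + (T₀ − T_ss) e^(−t/τ).
T(1963) = 26.0300 + (53.4500)·0.0571279 = 29.0835 °C.

29.08 °C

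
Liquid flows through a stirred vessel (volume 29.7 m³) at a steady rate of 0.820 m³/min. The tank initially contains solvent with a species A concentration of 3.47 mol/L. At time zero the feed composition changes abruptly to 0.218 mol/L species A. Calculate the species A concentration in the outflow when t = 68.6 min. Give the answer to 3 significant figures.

0.707 mol/L

Accumulation = in − out for the solute gives V dC/dt = Q(C_in − C).
Time constant τ = V/Q = 29.7/0.820 = 36.220 min.
This is linear first-order; C(t) = C_in + (C₀ − C_in) e^(−t/τ).
C(68.6) = 0.218 + (3.47 − 0.218)·e^(−68.6/36.220) = 0.218 + (3.2520)·0.15047 = 0.70732 mol/L.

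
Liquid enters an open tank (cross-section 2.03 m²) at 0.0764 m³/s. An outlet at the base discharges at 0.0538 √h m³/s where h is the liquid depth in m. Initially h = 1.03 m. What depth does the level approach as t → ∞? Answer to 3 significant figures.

A dh/dt = Q_in − 0.0538 √h. Steady state requires inflow = outflow:
Q_in = 0.0538 √h_ss ⇒ √h_ss = 0.0764/0.0538 = 1.4201.
h_ss = 1.4201² = 2.0166 m. (Since h₀ = 1.03 m < h_ss, the level will rise toward this value.)

2.02 m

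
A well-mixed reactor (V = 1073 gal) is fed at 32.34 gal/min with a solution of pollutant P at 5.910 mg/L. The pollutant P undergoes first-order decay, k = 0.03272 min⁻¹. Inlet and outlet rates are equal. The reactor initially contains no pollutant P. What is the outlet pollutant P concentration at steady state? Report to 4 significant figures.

Accumulation = in − out − consumed: V dC/dt = Q C_in − Q C − k V C.
Steady state (dC/dt = 0): C_ss = Q C_in/(Q + kV) = C_in/(1 + kV/Q).
C_ss = 32.34·5.910/(32.34 + 0.03272·1073) = 191.129/67.4486 = 2.83371 mg/L.

2.834 mg/L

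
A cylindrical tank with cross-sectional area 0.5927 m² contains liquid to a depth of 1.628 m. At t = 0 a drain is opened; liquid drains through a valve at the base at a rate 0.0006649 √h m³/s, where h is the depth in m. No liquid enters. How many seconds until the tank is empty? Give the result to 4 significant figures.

With no inflow, A dh/dt = −0.0006649 √h.
∫ h^(−1/2) dh = −(0.0006649/A) ∫ dt, giving 2√h = 2√h₀ − (0.0006649/A) t.
Tank is empty when √h = 0: t_empty = 2A√h₀/0.0006649.
t_empty = 2·0.5927·√1.628/0.0006649 = 1.18540·1.27593/0.0006649 = 2274.76 s.

2275 s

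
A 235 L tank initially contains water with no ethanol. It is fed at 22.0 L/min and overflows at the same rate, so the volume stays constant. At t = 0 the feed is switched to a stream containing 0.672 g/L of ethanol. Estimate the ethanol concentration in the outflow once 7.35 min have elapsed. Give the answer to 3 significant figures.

Species balance on the tank: V dC/dt = Q(C_in − C).
So dC/dt = (C_in − C)/τ with τ = V/Q = 235/22.0 = 10.682 min.
Integrating: C(t) = C_in + (C₀ − C_in) e^(−t/τ).
C(7.35) = 0.672 + (0 − 0.672)·e^(−7.35/10.682) = 0.672 + (-0.67200)·0.50254 = 0.33429 g/L.

0.334 g/L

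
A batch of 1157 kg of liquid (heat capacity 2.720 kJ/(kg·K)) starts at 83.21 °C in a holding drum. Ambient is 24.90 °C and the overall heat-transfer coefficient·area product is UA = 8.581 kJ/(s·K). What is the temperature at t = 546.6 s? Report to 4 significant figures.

38.04 °C

M c_p dT/dt = −UA(T − T_amb).
dT/dt = (T_ss − T)/τ with T_ss = T_amb = 24.9000 °C, τ = M c_p/UA = 1157·2.720/8.581 = 366.745 s.
Integrating: T(t) = T_ss + (T₀ − T_ss) e^(−t/τ).
T(546.6) = 24.9000 + (58.3100)·0.225281 = 38.0361 °C.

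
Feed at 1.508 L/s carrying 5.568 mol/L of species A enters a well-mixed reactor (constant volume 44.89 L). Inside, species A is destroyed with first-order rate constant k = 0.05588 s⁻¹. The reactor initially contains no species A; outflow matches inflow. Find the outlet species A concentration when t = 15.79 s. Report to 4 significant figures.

V dC/dt = Q(C_in − C) − k V C.
dC/dt = (Q/V) C_in − (Q/V + k) C; effective rate a = Q/V + k = 0.0335932 + 0.05588 = 0.0894732 s⁻¹.
C_ss = Q C_in/(Q + kV) = 2.09054 mol/L; C(t) = C_ss + (C₀ − C_ss) e^(−a t).
C(15.79) = 2.09054 + (-2.09054)·e^(−0.0894732·15.79) = 2.09054 + (-2.09054)·0.243465 = 1.58156 mol/L.

1.582 mol/L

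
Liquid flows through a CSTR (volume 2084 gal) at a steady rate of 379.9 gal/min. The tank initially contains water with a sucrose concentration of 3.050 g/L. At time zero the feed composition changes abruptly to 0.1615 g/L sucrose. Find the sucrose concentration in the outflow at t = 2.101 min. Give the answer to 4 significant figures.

2.131 g/L

Species balance on the tank: V dC/dt = Q(C_in − C).
Rewrite as dC/dt + C/τ = C_in/τ, τ = V/Q = 5.48565 min.
Integrating: C(t) = C_in + (C₀ − C_in) e^(−t/τ).
C(2.101) = 0.1615 + (3.050 − 0.1615)·e^(−2.101/5.48565) = 0.1615 + (2.88850)·0.681814 = 2.13092 g/L.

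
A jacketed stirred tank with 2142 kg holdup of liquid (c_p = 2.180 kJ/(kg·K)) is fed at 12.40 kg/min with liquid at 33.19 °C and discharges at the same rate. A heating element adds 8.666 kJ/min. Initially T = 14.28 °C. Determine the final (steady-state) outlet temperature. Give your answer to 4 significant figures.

M c_p dT/dt = ṁ c_p (T_in − T) + Q̇.
At steady state dT/dt = 0 ⇒ T_ss = T_in + Q̇/(ṁ c_p) = 33.19 + 8.666/(12.40·2.180) = 33.5106 °C.

33.51 °C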